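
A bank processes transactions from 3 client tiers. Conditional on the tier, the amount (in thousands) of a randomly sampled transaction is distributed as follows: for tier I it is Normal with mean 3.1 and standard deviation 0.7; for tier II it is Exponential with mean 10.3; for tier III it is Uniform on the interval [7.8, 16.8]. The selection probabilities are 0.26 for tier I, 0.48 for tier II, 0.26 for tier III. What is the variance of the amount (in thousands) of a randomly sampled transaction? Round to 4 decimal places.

Per component, I: μ=3.1, E[X²]=10.1; II: μ=10.3, E[X²]=212.18; III: μ=12.3, E[X²]=158.04.
E[X] = 0.26·3.1 + 0.48·10.3 + 0.26·12.3 = 8.948.
E[X²] = 0.26·10.1 + 0.48·212.18 + 0.26·158.04 = 145.563.
Var(X) = E[X²] − (E[X])² = 145.563 − 80.0667 = 65.4961.

65.4961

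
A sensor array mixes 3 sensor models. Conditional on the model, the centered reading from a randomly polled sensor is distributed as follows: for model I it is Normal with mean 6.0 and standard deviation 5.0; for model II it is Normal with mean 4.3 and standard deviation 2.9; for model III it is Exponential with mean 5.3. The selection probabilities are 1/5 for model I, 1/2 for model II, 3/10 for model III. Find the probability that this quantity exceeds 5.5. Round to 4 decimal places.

0.3840

Conditional on each model, P(X > 5.5): I: 0.539828; II: 0.339513; III: 0.354256.
By total probability, P(X > 5.5) = 0.2·0.539828 + 0.5·0.339513 + 0.3·0.354256 = 0.383999.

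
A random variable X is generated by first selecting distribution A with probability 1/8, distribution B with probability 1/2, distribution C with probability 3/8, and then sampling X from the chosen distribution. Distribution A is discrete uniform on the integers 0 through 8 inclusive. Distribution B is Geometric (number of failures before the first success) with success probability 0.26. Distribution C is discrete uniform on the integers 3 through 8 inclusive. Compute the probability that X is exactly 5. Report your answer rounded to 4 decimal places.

Conditional on each component, P(X = 5): A: 0.111111; B: 0.0576942; C: 0.166667.
By total probability, P(X = 5) = 0.125·0.111111 + 0.5·0.0576942 + 0.375·0.166667 = 0.105236.

0.1052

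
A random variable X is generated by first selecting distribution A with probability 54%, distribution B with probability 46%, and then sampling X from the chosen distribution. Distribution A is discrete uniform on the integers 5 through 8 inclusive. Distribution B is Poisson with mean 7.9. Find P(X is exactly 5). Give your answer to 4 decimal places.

Conditional on each component, P(X = 5): A: 0.25; B: 0.0950666.
By total probability, P(X = 5) = 0.54·0.25 + 0.46·0.0950666 = 0.178731.

0.1787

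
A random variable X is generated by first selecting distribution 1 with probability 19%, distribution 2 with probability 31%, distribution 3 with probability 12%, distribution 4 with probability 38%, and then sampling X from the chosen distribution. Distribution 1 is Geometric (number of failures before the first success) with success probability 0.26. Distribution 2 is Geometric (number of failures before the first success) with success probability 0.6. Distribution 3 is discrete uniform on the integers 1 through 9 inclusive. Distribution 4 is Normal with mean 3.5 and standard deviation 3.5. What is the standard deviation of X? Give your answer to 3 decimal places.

3.169

Per component, 1: μ=2.84615, E[X²]=19.0473; 2: μ=0.666667, E[X²]=1.55556; 3: μ=5, E[X²]=31.6667; 4: μ=3.5, E[X²]=24.5.
E[X] = 0.19·2.84615 + 0.31·0.666667 + 0.12·5 + 0.38·3.5 = 2.67744.
E[X²] = 0.19·19.0473 + 0.31·1.55556 + 0.12·31.6667 + 0.38·24.5 = 17.2112.
Var(X) = E[X²] − (E[X])² = 17.2112 − 7.16866 = 10.0426.
SD(X) = √10.0426 = 3.169.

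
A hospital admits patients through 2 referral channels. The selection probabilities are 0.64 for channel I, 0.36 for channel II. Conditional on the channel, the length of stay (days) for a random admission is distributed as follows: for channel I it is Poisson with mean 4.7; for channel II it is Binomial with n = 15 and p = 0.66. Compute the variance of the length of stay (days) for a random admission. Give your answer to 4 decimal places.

10.4498

Per component, I: μ=4.7, E[X²]=26.79; II: μ=9.9, E[X²]=101.376.
E[X] = 0.64·4.7 + 0.36·9.9 = 6.572.
E[X²] = 0.64·26.79 + 0.36·101.376 = 53.641.
Var(X) = E[X²] − (E[X])² = 53.641 − 43.1912 = 10.4498.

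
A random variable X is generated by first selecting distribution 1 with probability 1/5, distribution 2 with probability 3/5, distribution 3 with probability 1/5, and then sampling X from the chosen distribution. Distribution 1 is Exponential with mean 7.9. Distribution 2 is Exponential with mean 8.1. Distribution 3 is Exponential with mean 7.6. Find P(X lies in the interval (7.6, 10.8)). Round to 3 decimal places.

Conditional on each component, P(7.6 < X < 10.8): 1: 0.12727; 2: 0.127706; 3: 0.12642.
By total probability, P(7.6 < X < 10.8) = 0.2·0.12727 + 0.6·0.127706 + 0.2·0.12642 = 0.127362.

0.127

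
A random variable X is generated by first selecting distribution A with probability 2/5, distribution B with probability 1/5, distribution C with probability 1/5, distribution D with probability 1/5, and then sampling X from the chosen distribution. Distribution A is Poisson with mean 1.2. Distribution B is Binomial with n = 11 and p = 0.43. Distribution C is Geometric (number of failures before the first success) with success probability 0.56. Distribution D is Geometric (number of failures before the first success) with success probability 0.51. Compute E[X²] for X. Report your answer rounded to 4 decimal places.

7.0353

For each component E[X²] = Var + (mean)², giving A: 2.64; B: 25.069; C: 2.02041; D: 2.807.
Overall E[X²] = 0.4·2.64 + 0.2·25.069 + 0.2·2.02041 + 0.2·2.807 = 7.03528.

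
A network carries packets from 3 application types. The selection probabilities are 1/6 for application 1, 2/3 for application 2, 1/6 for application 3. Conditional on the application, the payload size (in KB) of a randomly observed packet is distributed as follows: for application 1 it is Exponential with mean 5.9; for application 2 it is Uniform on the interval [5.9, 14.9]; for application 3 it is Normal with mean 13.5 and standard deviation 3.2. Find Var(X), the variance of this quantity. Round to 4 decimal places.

16.9306

Per component, 1: μ=5.9, E[X²]=69.62; 2: μ=10.4, E[X²]=114.91; 3: μ=13.5, E[X²]=192.49.
E[X] = 0.166667·5.9 + 0.666667·10.4 + 0.166667·13.5 = 10.1667.
E[X²] = 0.166667·69.62 + 0.666667·114.91 + 0.166667·192.49 = 120.292.
Var(X) = E[X²] − (E[X])² = 120.292 − 103.361 = 16.9306.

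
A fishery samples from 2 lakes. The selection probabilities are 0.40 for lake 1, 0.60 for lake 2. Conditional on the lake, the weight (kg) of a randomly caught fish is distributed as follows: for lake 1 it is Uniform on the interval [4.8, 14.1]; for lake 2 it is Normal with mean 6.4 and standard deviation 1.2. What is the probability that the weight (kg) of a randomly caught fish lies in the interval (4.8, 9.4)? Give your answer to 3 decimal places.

Conditional on each lake, P(4.8 < X < 9.4): 1: 0.494624; 2: 0.902579.
By total probability, P(4.8 < X < 9.4) = 0.4·0.494624 + 0.6·0.902579 = 0.739397.

0.739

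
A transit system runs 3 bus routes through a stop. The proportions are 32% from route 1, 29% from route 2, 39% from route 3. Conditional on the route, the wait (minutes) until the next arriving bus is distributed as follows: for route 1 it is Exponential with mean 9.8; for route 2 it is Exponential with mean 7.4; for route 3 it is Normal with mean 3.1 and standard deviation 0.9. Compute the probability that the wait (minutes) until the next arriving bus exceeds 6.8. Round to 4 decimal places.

Conditional on each route, P(X > 6.8): 1: 0.499635; 2: 0.39895; 3: 1.9688e-05.
By total probability, P(X > 6.8) = 0.32·0.499635 + 0.29·0.39895 + 0.39·1.9688e-05 = 0.275586.

0.2756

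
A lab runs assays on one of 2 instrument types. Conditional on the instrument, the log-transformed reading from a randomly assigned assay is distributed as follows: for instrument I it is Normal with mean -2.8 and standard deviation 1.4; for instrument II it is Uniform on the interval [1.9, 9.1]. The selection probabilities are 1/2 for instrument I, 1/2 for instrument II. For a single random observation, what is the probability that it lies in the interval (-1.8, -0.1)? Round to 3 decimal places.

Conditional on each instrument, P(-1.8 < X < -0.1): I: 0.210633; II: 0.
By total probability, P(-1.8 < X < -0.1) = 0.5·0.210633 + 0.5·0 = 0.105317.

0.105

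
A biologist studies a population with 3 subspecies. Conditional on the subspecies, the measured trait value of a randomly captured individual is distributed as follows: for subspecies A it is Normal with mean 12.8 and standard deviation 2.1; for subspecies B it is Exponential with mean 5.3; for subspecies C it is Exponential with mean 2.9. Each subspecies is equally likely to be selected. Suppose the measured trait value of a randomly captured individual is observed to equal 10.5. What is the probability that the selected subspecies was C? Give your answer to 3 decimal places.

0.066

Likelihoods f(10.5 | ·): A: 0.104283; B: 0.0260213; C: 0.00922904.
Posterior ∝ prior × likelihood. Numerator for C: 0.333333·0.00922904 = 0.00307635.
Normalizing constant: 0.333333·0.104283 + 0.333333·0.0260213 + 0.333333·0.00922904 = 0.046511.
P(C | observation) = 0.00307635 / 0.046511 = 0.0661423.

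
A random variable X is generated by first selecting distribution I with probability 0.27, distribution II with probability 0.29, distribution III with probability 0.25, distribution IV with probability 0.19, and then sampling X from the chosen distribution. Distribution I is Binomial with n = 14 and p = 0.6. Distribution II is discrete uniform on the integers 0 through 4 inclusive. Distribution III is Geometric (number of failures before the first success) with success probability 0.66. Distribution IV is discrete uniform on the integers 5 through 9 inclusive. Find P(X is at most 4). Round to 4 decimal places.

Conditional on each component, P(X ≤ 4): I: 0.0175095; II: 1; III: 0.995456; IV: 0.
By total probability, P(X ≤ 4) = 0.27·0.0175095 + 0.29·1 + 0.25·0.995456 + 0.19·0 = 0.543592.

0.5436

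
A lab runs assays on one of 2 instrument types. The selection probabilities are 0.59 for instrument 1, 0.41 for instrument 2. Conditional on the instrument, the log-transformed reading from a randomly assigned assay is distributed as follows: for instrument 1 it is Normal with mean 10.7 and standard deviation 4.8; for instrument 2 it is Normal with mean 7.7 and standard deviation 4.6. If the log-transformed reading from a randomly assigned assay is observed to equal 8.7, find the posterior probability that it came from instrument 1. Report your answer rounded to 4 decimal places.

0.5642

Likelihoods f(8.7 | ·): 1: 0.0762026; 2: 0.0847013.
Posterior ∝ prior × likelihood. Numerator for 1: 0.59·0.0762026 = 0.0449595.
Normalizing constant: 0.59·0.0762026 + 0.41·0.0847013 = 0.0796871.
P(1 | observation) = 0.0449595 / 0.0796871 = 0.564201.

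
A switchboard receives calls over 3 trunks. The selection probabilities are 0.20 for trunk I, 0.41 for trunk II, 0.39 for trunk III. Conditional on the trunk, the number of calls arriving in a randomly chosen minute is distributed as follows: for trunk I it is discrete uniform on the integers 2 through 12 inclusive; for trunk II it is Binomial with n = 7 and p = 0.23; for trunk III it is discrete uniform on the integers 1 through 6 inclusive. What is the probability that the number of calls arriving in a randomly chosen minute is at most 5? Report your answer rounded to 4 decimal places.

Conditional on each trunk, P(X ≤ 5): I: 0.363636; II: 0.999168; III: 0.833333.
By total probability, P(X ≤ 5) = 0.2·0.363636 + 0.41·0.999168 + 0.39·0.833333 = 0.807386.

0.8074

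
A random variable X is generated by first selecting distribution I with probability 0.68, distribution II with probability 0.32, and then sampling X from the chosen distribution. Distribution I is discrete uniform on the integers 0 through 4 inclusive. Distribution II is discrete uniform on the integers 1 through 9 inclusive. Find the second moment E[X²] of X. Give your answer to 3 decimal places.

For each component E[X²] = Var + (mean)², giving I: 6; II: 31.6667.
Overall E[X²] = 0.68·6 + 0.32·31.6667 = 14.2133.

14.213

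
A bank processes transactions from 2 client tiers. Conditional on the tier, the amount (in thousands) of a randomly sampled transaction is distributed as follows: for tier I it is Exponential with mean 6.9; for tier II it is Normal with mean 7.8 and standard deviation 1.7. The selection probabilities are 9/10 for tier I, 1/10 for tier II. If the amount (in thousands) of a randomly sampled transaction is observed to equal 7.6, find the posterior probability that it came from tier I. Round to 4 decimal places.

0.6504

Likelihoods f(7.6 | ·): I: 0.0481723; II: 0.233054.
Posterior ∝ prior × likelihood. Numerator for I: 0.9·0.0481723 = 0.0433551.
Normalizing constant: 0.9·0.0481723 + 0.1·0.233054 = 0.0666604.
P(I | observation) = 0.0433551 / 0.0666604 = 0.650387.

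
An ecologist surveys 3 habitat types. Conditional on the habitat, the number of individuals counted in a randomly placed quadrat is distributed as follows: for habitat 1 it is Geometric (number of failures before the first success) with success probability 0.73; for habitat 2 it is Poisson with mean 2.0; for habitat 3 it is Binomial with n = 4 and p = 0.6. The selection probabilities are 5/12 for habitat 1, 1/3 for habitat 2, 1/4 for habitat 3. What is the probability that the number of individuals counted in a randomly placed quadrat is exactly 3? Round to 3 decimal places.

Conditional on each habitat, P(X = 3): 1: 0.0143686; 2: 0.180447; 3: 0.3456.
By total probability, P(X = 3) = 0.416667·0.0143686 + 0.333333·0.180447 + 0.25·0.3456 = 0.152536.

0.153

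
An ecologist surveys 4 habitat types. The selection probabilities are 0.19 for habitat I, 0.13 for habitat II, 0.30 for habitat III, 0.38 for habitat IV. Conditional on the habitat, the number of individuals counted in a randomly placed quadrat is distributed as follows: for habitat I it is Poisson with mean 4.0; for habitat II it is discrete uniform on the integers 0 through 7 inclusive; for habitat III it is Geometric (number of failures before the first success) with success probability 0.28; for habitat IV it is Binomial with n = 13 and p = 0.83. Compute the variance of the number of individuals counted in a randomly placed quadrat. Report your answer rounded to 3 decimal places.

18.705

Per component, I: μ=4, E[X²]=20; II: μ=3.5, E[X²]=17.5; III: μ=2.57143, E[X²]=15.7959; IV: μ=10.79, E[X²]=118.258.
E[X] = 0.19·4 + 0.13·3.5 + 0.3·2.57143 + 0.38·10.79 = 6.08663.
E[X²] = 0.19·20 + 0.13·17.5 + 0.3·15.7959 + 0.38·118.258 = 55.752.
Var(X) = E[X²] − (E[X])² = 55.752 − 37.047 = 18.7049.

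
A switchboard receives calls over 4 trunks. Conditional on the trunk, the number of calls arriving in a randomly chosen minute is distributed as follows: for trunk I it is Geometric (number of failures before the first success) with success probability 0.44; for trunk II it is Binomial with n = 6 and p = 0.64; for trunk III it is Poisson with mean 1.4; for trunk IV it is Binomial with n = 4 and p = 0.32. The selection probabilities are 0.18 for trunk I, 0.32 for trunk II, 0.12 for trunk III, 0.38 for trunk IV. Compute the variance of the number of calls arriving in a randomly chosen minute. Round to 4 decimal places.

2.8680

Per component, I: μ=1.27273, E[X²]=4.5124; II: μ=3.84, E[X²]=16.128; III: μ=1.4, E[X²]=3.36; IV: μ=1.28, E[X²]=2.5088.
E[X] = 0.18·1.27273 + 0.32·3.84 + 0.12·1.4 + 0.38·1.28 = 2.11229.
E[X²] = 0.18·4.5124 + 0.32·16.128 + 0.12·3.36 + 0.38·2.5088 = 7.32974.
Var(X) = E[X²] − (E[X])² = 7.32974 − 4.46177 = 2.86796.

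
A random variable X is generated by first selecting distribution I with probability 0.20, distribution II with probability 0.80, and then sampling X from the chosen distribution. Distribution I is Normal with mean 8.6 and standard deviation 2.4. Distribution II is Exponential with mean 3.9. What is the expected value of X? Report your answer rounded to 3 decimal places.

Component means — I: 8.6; II: 3.9.
E[X] = 0.2·8.6 + 0.8·3.9 = 4.84.

4.840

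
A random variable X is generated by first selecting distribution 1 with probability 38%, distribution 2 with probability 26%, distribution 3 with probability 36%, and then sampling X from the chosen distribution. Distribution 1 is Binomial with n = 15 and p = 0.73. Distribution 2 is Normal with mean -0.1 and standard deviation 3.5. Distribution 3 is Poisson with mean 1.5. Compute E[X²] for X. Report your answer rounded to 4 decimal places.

For each component E[X²] = Var + (mean)², giving 1: 122.859; 2: 12.26; 3: 3.75.
Overall E[X²] = 0.38·122.859 + 0.26·12.26 + 0.36·3.75 = 51.224.

51.2240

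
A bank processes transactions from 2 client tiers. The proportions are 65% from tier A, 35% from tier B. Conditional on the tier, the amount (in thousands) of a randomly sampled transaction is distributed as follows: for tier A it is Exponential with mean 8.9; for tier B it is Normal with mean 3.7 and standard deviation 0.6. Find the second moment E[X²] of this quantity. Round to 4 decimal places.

For each component E[X²] = Var + (mean)², giving A: 158.42; B: 14.05.
Overall E[X²] = 0.65·158.42 + 0.35·14.05 = 107.891.

107.8905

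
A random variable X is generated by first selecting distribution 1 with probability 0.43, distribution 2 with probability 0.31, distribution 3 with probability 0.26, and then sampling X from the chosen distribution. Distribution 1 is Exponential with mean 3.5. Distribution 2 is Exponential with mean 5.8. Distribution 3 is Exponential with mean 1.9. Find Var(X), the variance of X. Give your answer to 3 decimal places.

18.852

Per component, 1: μ=3.5, E[X²]=24.5; 2: μ=5.8, E[X²]=67.28; 3: μ=1.9, E[X²]=7.22.
E[X] = 0.43·3.5 + 0.31·5.8 + 0.26·1.9 = 3.797.
E[X²] = 0.43·24.5 + 0.31·67.28 + 0.26·7.22 = 33.269.
Var(X) = E[X²] − (E[X])² = 33.269 − 14.4172 = 18.8518.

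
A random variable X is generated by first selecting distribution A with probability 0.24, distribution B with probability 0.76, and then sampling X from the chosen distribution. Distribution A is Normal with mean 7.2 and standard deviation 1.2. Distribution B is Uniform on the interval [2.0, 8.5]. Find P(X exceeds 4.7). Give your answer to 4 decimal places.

Conditional on each component, P(X > 4.7): A: 0.98139; B: 0.584615.
By total probability, P(X > 4.7) = 0.24·0.98139 + 0.76·0.584615 = 0.679841.

0.6798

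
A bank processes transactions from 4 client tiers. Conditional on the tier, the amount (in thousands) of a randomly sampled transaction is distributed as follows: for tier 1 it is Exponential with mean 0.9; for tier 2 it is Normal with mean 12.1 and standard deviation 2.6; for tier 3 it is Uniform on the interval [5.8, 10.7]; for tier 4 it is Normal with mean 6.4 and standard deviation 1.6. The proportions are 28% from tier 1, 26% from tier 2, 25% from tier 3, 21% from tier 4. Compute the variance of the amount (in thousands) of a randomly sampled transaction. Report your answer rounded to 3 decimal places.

Per component, 1: μ=0.9, E[X²]=1.62; 2: μ=12.1, E[X²]=153.17; 3: μ=8.25, E[X²]=70.0633; 4: μ=6.4, E[X²]=43.52.
E[X] = 0.28·0.9 + 0.26·12.1 + 0.25·8.25 + 0.21·6.4 = 6.8045.
E[X²] = 0.28·1.62 + 0.26·153.17 + 0.25·70.0633 + 0.21·43.52 = 66.9328.
Var(X) = E[X²] − (E[X])² = 66.9328 − 46.3012 = 20.6316.

20.632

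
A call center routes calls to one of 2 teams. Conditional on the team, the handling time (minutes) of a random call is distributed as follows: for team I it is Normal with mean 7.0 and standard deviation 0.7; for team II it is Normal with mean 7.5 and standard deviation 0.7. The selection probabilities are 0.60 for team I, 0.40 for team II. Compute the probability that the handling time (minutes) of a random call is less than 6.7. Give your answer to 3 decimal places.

0.251

Conditional on each team, P(X < 6.7): I: 0.334118; II: 0.126549.
By total probability, P(X < 6.7) = 0.6·0.334118 + 0.4·0.126549 = 0.25109.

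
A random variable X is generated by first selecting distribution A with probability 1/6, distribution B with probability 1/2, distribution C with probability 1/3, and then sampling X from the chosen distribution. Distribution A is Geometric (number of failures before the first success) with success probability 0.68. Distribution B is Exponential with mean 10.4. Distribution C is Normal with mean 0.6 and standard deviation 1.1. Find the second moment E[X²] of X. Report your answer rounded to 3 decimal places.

For each component E[X²] = Var + (mean)², giving A: 0.913495; B: 216.32; C: 1.57.
Overall E[X²] = 0.166667·0.913495 + 0.5·216.32 + 0.333333·1.57 = 108.836.

108.836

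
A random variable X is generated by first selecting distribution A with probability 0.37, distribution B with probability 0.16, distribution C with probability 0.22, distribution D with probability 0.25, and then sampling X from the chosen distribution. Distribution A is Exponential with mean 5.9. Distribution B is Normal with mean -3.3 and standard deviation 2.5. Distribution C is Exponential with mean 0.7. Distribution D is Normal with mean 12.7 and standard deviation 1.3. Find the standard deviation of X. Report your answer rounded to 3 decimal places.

Per component, A: μ=5.9, E[X²]=69.62; B: μ=-3.3, E[X²]=17.14; C: μ=0.7, E[X²]=0.98; D: μ=12.7, E[X²]=162.98.
E[X] = 0.37·5.9 + 0.16·-3.3 + 0.22·0.7 + 0.25·12.7 = 4.984.
E[X²] = 0.37·69.62 + 0.16·17.14 + 0.22·0.98 + 0.25·162.98 = 69.4624.
Var(X) = E[X²] − (E[X])² = 69.4624 − 24.8403 = 44.6221.
SD(X) = √44.6221 = 6.67998.

6.680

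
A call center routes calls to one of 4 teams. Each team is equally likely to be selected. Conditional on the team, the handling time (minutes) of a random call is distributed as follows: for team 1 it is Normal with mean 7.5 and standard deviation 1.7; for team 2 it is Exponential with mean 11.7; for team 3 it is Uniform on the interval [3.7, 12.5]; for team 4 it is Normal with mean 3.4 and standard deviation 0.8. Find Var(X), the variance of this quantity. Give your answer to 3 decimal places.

Per component, 1: μ=7.5, E[X²]=59.14; 2: μ=11.7, E[X²]=273.78; 3: μ=8.1, E[X²]=72.0633; 4: μ=3.4, E[X²]=12.2.
E[X] = 0.25·7.5 + 0.25·11.7 + 0.25·8.1 + 0.25·3.4 = 7.675.
E[X²] = 0.25·59.14 + 0.25·273.78 + 0.25·72.0633 + 0.25·12.2 = 104.296.
Var(X) = E[X²] − (E[X])² = 104.296 − 58.9056 = 45.3902.

45.390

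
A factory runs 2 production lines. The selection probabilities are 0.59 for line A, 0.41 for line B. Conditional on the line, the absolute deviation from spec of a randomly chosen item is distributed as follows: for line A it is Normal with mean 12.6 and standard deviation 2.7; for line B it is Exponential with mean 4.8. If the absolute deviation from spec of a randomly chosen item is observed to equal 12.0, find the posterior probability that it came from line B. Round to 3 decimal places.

0.076

Likelihoods f(12.0 | ·): A: 0.144153; B: 0.017101.
Posterior ∝ prior × likelihood. Numerator for B: 0.41·0.017101 = 0.00701143.
Normalizing constant: 0.59·0.144153 + 0.41·0.017101 = 0.0920616.
P(B | observation) = 0.00701143 / 0.0920616 = 0.0761602.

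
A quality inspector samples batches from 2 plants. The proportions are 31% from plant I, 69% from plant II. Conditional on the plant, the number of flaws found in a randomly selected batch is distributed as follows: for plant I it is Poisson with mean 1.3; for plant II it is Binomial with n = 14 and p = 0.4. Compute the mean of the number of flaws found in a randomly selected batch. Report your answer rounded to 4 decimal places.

Component means — I: 1.3; II: 5.6.
E[X] = 0.31·1.3 + 0.69·5.6 = 4.267.

4.2670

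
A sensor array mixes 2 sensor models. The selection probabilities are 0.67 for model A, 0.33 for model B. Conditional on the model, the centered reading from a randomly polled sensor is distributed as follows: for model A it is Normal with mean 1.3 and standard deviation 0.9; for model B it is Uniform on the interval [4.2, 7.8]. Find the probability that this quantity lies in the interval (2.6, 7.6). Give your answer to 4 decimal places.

Conditional on each model, P(2.6 < X < 7.6): A: 0.074307; B: 0.944444.
By total probability, P(2.6 < X < 7.6) = 0.67·0.074307 + 0.33·0.944444 = 0.361452.

0.3615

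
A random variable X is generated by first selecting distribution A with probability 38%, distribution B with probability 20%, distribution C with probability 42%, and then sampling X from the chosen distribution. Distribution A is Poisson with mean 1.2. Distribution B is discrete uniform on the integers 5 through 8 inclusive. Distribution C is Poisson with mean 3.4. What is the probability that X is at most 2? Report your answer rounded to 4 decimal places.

0.4769

Conditional on each component, P(X ≤ 2): A: 0.879487; B: 0; C: 0.33974.
By total probability, P(X ≤ 2) = 0.38·0.879487 + 0.2·0 + 0.42·0.33974 = 0.476896.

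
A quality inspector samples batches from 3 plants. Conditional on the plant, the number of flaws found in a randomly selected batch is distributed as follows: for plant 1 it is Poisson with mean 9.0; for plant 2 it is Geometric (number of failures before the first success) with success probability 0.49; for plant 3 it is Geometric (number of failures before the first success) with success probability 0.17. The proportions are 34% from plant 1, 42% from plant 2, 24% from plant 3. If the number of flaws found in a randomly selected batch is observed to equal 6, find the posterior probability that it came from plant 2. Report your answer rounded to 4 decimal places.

Likelihoods P(X=6 | ·): 1: 0.0910903; 2: 0.00862218; 3: 0.0555799.
Posterior ∝ prior × likelihood. Numerator for 2: 0.42·0.00862218 = 0.00362132.
Normalizing constant: 0.34·0.0910903 + 0.42·0.00862218 + 0.24·0.0555799 = 0.0479312.
P(2 | observation) = 0.00362132 / 0.0479312 = 0.0755524.

0.0756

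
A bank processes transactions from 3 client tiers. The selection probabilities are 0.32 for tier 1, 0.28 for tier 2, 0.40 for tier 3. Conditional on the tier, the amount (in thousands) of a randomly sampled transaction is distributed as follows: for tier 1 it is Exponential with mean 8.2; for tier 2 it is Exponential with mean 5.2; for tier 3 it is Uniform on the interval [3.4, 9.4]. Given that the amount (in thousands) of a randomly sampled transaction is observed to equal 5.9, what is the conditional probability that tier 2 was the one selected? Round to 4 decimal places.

Likelihoods f(5.9 | ·): 1: 0.059389; 2: 0.0618357; 3: 0.166667.
Posterior ∝ prior × likelihood. Numerator for 2: 0.28·0.0618357 = 0.017314.
Normalizing constant: 0.32·0.059389 + 0.28·0.0618357 + 0.4·0.166667 = 0.102985.
P(2 | observation) = 0.017314 / 0.102985 = 0.168121.

0.1681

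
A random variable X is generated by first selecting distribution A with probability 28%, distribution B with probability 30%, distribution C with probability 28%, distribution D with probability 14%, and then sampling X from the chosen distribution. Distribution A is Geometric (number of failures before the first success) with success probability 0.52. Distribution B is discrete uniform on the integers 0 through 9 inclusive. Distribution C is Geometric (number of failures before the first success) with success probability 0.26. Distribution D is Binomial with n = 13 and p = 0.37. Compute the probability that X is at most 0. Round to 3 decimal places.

0.249

Conditional on each component, P(X ≤ 0): A: 0.52; B: 0.1; C: 0.26; D: 0.00246279.
By total probability, P(X ≤ 0) = 0.28·0.52 + 0.3·0.1 + 0.28·0.26 + 0.14·0.00246279 = 0.248745.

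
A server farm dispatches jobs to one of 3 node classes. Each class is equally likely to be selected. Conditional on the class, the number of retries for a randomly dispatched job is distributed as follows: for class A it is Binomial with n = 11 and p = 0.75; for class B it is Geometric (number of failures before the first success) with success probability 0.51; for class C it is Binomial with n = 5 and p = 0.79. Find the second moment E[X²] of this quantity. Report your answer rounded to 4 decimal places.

29.7880

For each component E[X²] = Var + (mean)², giving A: 70.125; B: 2.807; C: 16.432.
Overall E[X²] = 0.333333·70.125 + 0.333333·2.807 + 0.333333·16.432 = 29.788.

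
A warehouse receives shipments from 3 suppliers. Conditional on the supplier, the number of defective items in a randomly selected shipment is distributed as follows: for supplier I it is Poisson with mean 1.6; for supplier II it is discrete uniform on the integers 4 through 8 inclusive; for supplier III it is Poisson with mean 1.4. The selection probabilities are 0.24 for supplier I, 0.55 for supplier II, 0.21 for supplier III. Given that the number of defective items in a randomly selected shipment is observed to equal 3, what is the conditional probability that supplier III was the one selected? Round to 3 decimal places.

Likelihoods P(X=3 | ·): I: 0.137828; II: 0; III: 0.112777.
Posterior ∝ prior × likelihood. Numerator for III: 0.21·0.112777 = 0.0236832.
Normalizing constant: 0.24·0.137828 + 0.55·0 + 0.21·0.112777 = 0.0567619.
P(III | observation) = 0.0236832 / 0.0567619 = 0.417237.

0.417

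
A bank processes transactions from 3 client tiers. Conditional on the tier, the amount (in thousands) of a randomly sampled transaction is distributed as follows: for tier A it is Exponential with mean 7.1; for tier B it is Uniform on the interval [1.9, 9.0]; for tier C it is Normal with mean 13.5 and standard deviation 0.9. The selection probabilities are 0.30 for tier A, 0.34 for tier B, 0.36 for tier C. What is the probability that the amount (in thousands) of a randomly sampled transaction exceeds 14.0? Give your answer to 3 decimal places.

0.146

Conditional on each tier, P(X > 14.0): A: 0.139202; B: 0; C: 0.289257.
By total probability, P(X > 14.0) = 0.3·0.139202 + 0.34·0 + 0.36·0.289257 = 0.145893.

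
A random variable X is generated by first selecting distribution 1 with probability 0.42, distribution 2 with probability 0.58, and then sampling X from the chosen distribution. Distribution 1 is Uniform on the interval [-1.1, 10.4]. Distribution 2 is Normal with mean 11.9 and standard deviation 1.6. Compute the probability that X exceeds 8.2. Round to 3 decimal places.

0.654

Conditional on each component, P(X > 8.2): 1: 0.191304; 2: 0.989625.
By total probability, P(X > 8.2) = 0.42·0.191304 + 0.58·0.989625 = 0.65433.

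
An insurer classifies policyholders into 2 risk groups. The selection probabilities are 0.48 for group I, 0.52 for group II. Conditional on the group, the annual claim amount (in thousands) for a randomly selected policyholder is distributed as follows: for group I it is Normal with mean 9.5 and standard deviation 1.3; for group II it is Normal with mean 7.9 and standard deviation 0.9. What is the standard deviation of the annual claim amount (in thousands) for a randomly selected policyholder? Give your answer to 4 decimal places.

Per component, I: μ=9.5, E[X²]=91.94; II: μ=7.9, E[X²]=63.22.
E[X] = 0.48·9.5 + 0.52·7.9 = 8.668.
E[X²] = 0.48·91.94 + 0.52·63.22 = 77.0056.
Var(X) = E[X²] − (E[X])² = 77.0056 − 75.1342 = 1.87138.
SD(X) = √1.87138 = 1.36798.

1.3680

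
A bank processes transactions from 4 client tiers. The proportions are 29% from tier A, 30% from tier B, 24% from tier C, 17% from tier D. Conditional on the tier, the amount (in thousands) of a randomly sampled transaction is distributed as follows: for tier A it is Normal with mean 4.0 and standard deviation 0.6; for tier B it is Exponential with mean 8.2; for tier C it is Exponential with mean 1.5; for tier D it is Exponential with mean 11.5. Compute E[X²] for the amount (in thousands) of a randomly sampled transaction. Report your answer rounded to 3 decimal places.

91.133

For each component E[X²] = Var + (mean)², giving A: 16.36; B: 134.48; C: 4.5; D: 264.5.
Overall E[X²] = 0.29·16.36 + 0.3·134.48 + 0.24·4.5 + 0.17·264.5 = 91.1334.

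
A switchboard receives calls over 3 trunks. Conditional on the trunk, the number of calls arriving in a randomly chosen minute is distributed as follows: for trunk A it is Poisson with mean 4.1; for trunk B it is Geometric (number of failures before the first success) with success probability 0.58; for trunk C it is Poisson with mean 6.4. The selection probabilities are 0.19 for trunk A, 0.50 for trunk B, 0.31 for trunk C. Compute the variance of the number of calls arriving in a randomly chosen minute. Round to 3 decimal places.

9.775

Per component, A: μ=4.1, E[X²]=20.91; B: μ=0.724138, E[X²]=1.77289; C: μ=6.4, E[X²]=47.36.
E[X] = 0.19·4.1 + 0.5·0.724138 + 0.31·6.4 = 3.12507.
E[X²] = 0.19·20.91 + 0.5·1.77289 + 0.31·47.36 = 19.5409.
Var(X) = E[X²] − (E[X])² = 19.5409 − 9.76606 = 9.77489.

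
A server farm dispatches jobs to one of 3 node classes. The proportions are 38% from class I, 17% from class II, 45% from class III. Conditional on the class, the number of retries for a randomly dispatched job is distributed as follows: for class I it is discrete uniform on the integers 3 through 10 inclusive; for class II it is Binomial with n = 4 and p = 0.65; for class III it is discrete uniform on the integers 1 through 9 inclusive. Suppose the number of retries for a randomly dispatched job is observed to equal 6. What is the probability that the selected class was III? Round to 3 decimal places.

0.513

Likelihoods P(X=6 | ·): I: 0.125; II: 0; III: 0.111111.
Posterior ∝ prior × likelihood. Numerator for III: 0.45·0.111111 = 0.05.
Normalizing constant: 0.38·0.125 + 0.17·0 + 0.45·0.111111 = 0.0975.
P(III | observation) = 0.05 / 0.0975 = 0.512821.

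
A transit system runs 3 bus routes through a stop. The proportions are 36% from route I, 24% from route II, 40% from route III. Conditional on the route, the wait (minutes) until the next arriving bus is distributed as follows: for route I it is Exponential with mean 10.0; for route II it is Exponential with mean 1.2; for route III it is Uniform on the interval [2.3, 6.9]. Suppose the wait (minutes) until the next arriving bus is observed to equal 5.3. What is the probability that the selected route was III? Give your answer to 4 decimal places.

0.7865

Likelihoods f(5.3 | ·): I: 0.0588605; II: 0.010062; III: 0.217391.
Posterior ∝ prior × likelihood. Numerator for III: 0.4·0.217391 = 0.0869565.
Normalizing constant: 0.36·0.0588605 + 0.24·0.010062 + 0.4·0.217391 = 0.110561.
P(III | observation) = 0.0869565 / 0.110561 = 0.786501.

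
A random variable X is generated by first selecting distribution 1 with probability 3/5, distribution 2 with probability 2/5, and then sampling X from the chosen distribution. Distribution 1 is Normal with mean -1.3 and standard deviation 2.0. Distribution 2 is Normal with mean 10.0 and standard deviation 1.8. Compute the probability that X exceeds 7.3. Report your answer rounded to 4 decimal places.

0.3733

Conditional on each component, P(X > 7.3): 1: 8.53991e-06; 2: 0.933193.
By total probability, P(X > 7.3) = 0.6·8.53991e-06 + 0.4·0.933193 = 0.373282.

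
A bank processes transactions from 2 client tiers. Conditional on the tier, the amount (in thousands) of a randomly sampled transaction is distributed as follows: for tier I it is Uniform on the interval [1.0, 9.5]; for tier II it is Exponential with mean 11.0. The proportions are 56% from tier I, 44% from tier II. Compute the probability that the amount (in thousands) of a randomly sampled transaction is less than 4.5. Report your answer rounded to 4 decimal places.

0.3783

Conditional on each tier, P(X < 4.5): I: 0.411765; II: 0.335746.
By total probability, P(X < 4.5) = 0.56·0.411765 + 0.44·0.335746 = 0.378317.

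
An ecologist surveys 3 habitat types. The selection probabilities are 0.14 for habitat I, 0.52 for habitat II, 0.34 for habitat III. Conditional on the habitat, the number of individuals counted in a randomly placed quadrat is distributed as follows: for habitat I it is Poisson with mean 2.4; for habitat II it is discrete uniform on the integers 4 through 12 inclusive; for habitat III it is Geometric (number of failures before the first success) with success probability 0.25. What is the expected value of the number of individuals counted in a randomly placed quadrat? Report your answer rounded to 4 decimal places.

Component means — I: 2.4; II: 8; III: 3.
E[X] = 0.14·2.4 + 0.52·8 + 0.34·3 = 5.516.

5.5160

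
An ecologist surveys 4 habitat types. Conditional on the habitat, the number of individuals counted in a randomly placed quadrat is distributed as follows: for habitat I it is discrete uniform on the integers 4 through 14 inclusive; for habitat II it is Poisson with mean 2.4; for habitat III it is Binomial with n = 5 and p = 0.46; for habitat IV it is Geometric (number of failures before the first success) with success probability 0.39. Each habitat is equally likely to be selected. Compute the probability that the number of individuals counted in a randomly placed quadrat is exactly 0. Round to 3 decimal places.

Conditional on each habitat, P(X = 0): I: 0; II: 0.090718; III: 0.0459165; IV: 0.39.
By total probability, P(X = 0) = 0.25·0 + 0.25·0.090718 + 0.25·0.0459165 + 0.25·0.39 = 0.131659.

0.132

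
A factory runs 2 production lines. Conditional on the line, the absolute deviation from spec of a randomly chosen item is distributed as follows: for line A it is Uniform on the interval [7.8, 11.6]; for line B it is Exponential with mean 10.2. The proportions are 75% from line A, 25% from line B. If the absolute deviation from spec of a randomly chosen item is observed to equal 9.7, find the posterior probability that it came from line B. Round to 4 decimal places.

Likelihoods f(9.7 | ·): A: 0.263158; B: 0.0378786.
Posterior ∝ prior × likelihood. Numerator for B: 0.25·0.0378786 = 0.00946966.
Normalizing constant: 0.75·0.263158 + 0.25·0.0378786 = 0.206838.
P(B | observation) = 0.00946966 / 0.206838 = 0.045783.

0.0458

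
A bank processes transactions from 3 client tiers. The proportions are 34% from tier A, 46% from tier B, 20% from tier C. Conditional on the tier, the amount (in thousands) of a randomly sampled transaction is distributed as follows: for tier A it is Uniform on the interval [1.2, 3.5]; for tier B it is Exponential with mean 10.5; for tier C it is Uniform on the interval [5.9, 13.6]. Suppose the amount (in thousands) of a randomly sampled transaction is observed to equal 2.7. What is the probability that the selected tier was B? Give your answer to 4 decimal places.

0.1864

Likelihoods f(2.7 | ·): A: 0.434783; B: 0.0736436; C: 0.
Posterior ∝ prior × likelihood. Numerator for B: 0.46·0.0736436 = 0.0338761.
Normalizing constant: 0.34·0.434783 + 0.46·0.0736436 + 0.2·0 = 0.181702.
P(B | observation) = 0.0338761 / 0.181702 = 0.186437.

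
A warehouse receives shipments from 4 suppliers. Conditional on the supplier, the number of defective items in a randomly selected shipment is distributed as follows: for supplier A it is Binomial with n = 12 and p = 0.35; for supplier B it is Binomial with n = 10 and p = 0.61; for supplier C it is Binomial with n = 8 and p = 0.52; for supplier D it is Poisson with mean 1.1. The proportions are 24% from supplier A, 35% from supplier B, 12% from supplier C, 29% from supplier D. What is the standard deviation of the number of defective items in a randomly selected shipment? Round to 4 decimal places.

Per component, A: μ=4.2, E[X²]=20.37; B: μ=6.1, E[X²]=39.589; C: μ=4.16, E[X²]=19.3024; D: μ=1.1, E[X²]=2.31.
E[X] = 0.24·4.2 + 0.35·6.1 + 0.12·4.16 + 0.29·1.1 = 3.9612.
E[X²] = 0.24·20.37 + 0.35·39.589 + 0.12·19.3024 + 0.29·2.31 = 21.7311.
Var(X) = E[X²] − (E[X])² = 21.7311 − 15.6911 = 6.04003.
SD(X) = √6.04003 = 2.45765.

2.4576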